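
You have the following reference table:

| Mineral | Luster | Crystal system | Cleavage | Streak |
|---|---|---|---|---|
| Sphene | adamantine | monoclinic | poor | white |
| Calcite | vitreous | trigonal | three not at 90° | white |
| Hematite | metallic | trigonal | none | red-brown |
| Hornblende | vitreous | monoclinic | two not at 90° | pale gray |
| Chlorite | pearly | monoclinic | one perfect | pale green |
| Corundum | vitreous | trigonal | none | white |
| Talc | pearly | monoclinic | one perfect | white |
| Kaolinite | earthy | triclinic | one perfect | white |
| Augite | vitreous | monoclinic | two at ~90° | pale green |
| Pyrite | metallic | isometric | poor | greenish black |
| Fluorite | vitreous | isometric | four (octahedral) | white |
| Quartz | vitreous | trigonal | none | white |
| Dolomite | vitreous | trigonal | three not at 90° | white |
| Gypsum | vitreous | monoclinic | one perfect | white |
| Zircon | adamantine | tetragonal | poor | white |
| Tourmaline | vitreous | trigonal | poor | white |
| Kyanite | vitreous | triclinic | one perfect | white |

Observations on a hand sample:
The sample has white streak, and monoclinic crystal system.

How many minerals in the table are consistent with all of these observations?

3

White streak is inconsistent with Hematite, Hornblende, Chlorite, Augite, Pyrite.
Monoclinic crystal system: Sphene, Talc, Gypsum remain.
Consistent with every observation: Gypsum, Sphene, Talc.
That is 3 minerals.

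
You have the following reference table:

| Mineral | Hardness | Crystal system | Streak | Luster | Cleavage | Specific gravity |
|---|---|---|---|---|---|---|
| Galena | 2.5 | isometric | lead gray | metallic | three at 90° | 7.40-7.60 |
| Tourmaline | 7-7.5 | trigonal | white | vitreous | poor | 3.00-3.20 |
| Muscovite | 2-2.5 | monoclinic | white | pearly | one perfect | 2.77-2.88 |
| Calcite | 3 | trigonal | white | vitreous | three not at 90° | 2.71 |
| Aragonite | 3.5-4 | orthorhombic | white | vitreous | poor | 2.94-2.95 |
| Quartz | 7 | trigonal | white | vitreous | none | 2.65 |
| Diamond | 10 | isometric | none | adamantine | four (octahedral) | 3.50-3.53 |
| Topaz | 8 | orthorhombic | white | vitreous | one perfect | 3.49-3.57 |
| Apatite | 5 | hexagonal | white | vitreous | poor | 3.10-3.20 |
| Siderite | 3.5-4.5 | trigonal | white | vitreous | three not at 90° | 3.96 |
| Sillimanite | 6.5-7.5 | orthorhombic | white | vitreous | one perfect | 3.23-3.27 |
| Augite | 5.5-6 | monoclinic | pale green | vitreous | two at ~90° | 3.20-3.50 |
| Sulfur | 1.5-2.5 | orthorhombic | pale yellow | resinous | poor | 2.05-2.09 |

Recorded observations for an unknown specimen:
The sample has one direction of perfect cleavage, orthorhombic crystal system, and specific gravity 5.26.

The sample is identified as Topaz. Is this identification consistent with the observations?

No

One direction of perfect cleavage — matches Topaz (cleavage one perfect).
Orthorhombic crystal system — matches Topaz (orthorhombic system).
Specific gravity 5.26 — Topaz has SG 3.49-3.57; inconsistent.
Specific gravity alone is enough to reject Topaz.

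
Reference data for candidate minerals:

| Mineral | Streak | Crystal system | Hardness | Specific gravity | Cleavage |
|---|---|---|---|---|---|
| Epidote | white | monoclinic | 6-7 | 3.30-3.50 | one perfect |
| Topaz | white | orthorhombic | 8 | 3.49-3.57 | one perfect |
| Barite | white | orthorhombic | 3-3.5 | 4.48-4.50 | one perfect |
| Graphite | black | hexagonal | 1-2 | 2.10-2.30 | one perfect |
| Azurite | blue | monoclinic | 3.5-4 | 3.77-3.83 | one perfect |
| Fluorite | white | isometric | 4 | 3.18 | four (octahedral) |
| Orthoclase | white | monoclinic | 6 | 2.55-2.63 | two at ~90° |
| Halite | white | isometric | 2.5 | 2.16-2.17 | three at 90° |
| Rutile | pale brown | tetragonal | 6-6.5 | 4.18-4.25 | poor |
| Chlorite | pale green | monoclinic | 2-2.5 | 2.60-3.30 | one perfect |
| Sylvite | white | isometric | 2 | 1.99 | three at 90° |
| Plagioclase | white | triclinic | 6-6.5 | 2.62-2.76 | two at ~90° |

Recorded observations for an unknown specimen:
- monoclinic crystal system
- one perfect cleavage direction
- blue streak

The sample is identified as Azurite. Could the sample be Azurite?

Monoclinic crystal system — is consistent with Azurite (monoclinic system).
One perfect cleavage direction — is consistent with Azurite (cleavage one perfect).
Blue streak — is consistent with Azurite (blue streak).
Every observed property is compatible with the reference values for Azurite.

Consistent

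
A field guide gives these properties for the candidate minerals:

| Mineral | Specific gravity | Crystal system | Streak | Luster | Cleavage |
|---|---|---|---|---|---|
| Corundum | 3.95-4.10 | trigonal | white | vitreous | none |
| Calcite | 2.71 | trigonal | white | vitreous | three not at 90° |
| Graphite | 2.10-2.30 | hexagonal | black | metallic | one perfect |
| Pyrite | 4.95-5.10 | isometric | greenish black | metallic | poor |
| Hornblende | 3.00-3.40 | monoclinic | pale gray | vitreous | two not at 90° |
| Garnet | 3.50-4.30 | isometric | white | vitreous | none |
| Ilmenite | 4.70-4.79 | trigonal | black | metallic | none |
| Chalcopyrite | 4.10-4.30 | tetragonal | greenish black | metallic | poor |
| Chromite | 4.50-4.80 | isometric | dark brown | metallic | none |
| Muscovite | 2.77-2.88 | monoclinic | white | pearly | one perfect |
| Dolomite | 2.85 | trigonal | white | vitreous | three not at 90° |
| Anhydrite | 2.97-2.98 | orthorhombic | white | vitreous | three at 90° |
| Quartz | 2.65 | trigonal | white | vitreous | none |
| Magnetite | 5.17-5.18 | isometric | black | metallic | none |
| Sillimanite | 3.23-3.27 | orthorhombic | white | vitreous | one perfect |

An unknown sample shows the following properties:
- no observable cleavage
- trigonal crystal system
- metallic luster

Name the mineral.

No observable cleavage — leaves Corundum, Garnet, Ilmenite, Chromite, Quartz, Magnetite.
Trigonal crystal system rules out Garnet, Chromite, Magnetite.
Metallic luster — narrows the field to Ilmenite.
The only mineral consistent with every observation is Ilmenite.

Ilmenite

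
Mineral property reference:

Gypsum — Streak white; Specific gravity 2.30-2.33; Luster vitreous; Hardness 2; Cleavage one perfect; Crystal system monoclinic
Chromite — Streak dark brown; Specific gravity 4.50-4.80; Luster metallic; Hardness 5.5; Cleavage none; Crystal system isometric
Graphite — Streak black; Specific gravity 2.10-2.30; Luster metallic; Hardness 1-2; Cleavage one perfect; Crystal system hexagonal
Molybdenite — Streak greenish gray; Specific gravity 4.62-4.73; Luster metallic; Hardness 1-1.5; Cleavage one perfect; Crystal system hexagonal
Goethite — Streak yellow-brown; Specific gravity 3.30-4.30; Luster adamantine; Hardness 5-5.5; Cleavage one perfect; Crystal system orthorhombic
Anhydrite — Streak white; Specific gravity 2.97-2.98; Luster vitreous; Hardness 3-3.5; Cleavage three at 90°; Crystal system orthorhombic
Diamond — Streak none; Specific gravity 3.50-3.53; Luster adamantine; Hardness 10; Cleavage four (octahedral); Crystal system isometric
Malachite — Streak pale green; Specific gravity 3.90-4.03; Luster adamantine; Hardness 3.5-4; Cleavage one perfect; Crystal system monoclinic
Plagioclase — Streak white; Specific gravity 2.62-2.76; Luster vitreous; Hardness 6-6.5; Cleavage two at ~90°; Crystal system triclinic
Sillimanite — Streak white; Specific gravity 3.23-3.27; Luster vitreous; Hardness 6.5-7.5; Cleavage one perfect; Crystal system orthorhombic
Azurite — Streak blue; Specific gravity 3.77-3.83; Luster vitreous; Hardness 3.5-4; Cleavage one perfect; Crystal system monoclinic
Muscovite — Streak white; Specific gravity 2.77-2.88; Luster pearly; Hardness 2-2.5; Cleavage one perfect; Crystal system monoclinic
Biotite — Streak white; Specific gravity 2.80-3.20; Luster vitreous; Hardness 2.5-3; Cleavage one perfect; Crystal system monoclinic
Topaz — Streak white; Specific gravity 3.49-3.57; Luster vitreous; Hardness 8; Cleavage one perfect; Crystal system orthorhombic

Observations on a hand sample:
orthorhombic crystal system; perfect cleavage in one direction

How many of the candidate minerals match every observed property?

3

Orthorhombic crystal system — Goethite, Anhydrite, Sillimanite, Topaz remain.
Perfect cleavage in one direction excludes Anhydrite.
Consistent with every observation: Goethite, Sillimanite, Topaz.
That is 3 minerals.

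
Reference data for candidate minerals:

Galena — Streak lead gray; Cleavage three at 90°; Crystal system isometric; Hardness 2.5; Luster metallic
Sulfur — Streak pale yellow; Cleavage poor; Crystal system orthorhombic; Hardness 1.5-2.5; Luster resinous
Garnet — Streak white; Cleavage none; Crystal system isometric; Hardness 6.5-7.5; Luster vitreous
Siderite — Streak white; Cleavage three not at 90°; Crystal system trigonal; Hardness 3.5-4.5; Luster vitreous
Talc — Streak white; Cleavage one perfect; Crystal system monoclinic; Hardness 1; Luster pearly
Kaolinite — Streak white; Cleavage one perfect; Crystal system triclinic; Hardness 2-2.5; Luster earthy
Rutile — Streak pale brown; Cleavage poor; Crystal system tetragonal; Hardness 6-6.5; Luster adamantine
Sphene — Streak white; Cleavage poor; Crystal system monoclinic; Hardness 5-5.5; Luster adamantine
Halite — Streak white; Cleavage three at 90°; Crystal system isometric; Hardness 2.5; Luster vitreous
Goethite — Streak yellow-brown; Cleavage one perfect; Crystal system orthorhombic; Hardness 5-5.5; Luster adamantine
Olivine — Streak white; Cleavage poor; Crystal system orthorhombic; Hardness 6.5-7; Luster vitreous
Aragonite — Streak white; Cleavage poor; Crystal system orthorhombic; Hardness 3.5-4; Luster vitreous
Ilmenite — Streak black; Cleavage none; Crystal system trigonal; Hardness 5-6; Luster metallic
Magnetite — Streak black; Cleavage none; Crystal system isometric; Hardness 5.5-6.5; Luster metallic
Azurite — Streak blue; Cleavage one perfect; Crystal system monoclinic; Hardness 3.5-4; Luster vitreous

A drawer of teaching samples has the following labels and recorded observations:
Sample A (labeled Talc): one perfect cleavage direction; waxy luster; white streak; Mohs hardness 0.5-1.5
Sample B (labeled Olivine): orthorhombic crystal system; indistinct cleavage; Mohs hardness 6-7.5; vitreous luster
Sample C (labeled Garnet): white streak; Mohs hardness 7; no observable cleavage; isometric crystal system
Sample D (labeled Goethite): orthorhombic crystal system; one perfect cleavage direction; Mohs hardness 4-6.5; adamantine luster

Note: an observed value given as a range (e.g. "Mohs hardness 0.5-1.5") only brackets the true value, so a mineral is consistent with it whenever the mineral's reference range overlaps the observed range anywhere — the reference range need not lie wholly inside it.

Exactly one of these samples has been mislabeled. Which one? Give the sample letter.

A

Sample A: waxy luster is outside the reference for Talc (pearly luster) — mislabeled.
Sample B: every observation is compatible with the reference values for Olivine.
Sample C: every observation is compatible with the reference values for Garnet.
Sample D: every observation is compatible with the reference values for Goethite.
The mislabeled specimen is A.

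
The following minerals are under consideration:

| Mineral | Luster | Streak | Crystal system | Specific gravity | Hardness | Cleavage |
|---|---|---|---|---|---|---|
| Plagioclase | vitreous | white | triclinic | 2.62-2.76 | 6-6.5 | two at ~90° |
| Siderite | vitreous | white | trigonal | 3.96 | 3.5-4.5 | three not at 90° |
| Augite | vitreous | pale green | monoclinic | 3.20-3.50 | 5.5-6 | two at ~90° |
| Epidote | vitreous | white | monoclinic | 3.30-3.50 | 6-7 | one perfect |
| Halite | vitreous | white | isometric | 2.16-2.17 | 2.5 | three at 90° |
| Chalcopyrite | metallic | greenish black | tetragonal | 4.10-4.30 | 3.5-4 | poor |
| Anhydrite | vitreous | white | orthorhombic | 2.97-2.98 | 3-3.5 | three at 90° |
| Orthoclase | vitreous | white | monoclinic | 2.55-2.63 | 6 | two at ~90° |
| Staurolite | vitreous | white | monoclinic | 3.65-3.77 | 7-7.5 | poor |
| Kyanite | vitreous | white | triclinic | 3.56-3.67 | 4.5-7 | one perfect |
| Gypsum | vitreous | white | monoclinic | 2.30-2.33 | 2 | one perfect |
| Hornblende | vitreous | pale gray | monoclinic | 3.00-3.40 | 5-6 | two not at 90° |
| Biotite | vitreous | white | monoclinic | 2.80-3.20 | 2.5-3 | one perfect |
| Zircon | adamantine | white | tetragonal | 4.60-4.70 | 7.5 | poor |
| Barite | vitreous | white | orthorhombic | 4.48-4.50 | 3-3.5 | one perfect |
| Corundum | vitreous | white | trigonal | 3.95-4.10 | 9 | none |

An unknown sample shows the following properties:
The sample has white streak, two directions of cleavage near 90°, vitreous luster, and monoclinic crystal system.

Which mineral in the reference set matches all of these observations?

White streak is inconsistent with Augite, Chalcopyrite, Hornblende.
Two directions of cleavage near 90°: narrows the field to Plagioclase, Orthoclase.
Vitreous luster: all remaining candidates fit.
Monoclinic crystal system excludes Plagioclase.
Orthoclase is the sole remaining match.

Orthoclase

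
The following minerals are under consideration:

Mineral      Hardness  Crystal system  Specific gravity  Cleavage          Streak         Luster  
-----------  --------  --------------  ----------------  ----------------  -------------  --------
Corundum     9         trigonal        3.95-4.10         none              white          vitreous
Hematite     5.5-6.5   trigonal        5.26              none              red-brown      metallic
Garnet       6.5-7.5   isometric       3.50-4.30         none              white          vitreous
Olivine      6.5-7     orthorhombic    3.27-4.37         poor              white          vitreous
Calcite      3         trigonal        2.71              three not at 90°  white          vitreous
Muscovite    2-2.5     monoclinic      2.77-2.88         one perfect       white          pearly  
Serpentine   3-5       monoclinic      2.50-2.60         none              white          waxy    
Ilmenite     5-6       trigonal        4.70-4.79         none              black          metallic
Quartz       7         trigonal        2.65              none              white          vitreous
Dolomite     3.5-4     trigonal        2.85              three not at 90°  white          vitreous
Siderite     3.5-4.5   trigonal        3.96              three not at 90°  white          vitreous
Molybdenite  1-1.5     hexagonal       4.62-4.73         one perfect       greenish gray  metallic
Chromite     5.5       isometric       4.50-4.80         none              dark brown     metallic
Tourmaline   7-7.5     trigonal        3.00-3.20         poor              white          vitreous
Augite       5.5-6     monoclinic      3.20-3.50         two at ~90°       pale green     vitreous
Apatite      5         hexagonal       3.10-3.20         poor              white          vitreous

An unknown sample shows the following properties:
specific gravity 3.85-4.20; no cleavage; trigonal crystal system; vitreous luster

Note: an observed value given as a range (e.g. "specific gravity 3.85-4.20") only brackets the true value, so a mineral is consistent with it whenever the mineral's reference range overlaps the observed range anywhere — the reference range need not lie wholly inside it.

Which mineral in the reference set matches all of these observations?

Specific gravity 3.85-4.20 — narrows the field to Corundum, Garnet, Olivine, Siderite.
No cleavage excludes Olivine, Siderite.
Trigonal crystal system rules out Garnet.
Vitreous luster — every remaining candidate is consistent.
Only Corundum satisfies all observations.

Corundum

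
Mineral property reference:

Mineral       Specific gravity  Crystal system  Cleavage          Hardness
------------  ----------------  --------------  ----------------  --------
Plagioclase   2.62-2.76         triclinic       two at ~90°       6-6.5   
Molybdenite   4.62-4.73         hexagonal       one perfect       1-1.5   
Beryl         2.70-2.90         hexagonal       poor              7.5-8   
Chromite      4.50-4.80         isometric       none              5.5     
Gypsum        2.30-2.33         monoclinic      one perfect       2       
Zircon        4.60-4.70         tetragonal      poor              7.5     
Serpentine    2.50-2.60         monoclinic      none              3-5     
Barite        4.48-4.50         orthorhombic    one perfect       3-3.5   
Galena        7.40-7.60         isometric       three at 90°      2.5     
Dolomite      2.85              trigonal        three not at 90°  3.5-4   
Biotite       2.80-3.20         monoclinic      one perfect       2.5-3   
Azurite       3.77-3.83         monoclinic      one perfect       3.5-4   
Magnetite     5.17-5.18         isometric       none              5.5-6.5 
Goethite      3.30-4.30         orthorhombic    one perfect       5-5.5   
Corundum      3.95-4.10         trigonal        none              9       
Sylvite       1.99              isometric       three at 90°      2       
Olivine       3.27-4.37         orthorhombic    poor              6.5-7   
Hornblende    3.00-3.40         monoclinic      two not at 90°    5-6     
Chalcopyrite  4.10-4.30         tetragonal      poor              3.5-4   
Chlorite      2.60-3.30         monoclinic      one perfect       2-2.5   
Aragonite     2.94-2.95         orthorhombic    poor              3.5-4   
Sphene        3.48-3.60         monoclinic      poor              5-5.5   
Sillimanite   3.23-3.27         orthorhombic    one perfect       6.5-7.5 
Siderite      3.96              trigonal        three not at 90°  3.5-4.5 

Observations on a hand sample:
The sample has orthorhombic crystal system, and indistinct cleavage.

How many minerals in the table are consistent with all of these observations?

2

Orthorhombic crystal system — Barite, Goethite, Olivine, Aragonite, Sillimanite remain.
Indistinct cleavage — only Olivine, Aragonite remain.
Consistent with every observation: Aragonite, Olivine.
That is 2 minerals.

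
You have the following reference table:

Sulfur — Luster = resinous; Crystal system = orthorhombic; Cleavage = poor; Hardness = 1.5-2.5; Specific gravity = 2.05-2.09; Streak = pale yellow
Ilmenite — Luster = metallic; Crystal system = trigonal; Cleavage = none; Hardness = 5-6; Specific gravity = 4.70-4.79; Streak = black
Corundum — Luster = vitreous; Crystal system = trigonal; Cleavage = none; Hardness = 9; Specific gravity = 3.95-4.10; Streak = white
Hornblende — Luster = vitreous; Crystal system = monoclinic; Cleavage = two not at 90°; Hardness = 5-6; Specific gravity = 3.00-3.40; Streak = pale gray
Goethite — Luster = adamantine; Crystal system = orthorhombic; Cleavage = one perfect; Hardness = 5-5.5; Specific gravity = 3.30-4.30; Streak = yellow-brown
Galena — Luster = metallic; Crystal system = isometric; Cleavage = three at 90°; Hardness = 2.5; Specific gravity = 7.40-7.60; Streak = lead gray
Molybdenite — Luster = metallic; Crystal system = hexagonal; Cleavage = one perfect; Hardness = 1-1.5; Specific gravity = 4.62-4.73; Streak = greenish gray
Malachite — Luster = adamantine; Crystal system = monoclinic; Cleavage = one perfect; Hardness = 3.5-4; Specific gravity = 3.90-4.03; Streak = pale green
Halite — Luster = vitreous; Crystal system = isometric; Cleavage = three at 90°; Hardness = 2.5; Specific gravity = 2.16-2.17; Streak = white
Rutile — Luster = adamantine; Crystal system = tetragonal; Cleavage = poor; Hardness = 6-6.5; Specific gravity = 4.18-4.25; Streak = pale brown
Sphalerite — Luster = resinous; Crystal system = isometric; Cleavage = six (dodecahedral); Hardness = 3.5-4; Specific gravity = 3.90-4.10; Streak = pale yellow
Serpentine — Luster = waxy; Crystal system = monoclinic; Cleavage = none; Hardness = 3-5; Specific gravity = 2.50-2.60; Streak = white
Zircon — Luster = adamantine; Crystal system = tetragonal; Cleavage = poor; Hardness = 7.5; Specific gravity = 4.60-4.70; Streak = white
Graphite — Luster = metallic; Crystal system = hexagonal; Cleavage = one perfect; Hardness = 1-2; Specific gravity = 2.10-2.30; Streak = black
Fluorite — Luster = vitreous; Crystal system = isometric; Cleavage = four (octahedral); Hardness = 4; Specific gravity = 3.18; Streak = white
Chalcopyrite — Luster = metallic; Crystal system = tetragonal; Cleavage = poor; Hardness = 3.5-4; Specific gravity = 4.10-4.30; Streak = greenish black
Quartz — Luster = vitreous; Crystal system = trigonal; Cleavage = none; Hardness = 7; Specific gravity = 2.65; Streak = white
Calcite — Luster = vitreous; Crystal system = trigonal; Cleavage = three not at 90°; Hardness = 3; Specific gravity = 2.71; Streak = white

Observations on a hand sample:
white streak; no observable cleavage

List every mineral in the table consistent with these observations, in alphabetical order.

Corundum, Quartz, Serpentine

White streak: narrows the field to Corundum, Halite, Serpentine, Zircon, Fluorite, Quartz, Calcite.
No observable cleavage: only Corundum, Serpentine, Quartz remain.
The minerals that satisfy all observations are Corundum, Quartz, Serpentine.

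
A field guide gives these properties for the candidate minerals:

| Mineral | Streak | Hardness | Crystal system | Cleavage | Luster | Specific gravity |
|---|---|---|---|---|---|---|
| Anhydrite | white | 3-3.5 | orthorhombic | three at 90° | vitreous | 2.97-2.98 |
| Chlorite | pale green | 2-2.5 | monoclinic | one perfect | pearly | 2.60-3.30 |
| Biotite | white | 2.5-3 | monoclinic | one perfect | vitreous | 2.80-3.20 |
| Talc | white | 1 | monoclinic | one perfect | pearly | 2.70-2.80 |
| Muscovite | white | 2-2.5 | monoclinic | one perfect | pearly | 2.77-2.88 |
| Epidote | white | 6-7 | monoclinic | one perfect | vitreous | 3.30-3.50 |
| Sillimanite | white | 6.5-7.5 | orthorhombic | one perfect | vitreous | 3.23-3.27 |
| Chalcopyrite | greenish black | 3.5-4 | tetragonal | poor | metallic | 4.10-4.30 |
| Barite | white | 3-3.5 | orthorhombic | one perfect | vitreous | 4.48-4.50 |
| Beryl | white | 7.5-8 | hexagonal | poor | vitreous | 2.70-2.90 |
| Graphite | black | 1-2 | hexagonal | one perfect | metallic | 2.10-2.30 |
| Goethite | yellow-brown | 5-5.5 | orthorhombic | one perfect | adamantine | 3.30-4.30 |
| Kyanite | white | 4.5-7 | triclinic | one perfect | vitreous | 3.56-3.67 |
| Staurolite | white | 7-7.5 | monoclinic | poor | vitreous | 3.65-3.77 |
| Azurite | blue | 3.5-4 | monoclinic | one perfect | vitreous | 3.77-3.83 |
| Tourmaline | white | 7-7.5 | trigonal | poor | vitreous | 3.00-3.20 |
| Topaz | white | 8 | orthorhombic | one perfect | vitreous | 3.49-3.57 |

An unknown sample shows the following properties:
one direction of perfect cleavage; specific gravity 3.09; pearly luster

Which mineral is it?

Chlorite

One direction of perfect cleavage rules out Anhydrite, Chalcopyrite, Beryl, Staurolite, Tourmaline.
Specific gravity 3.09 — Chlorite, Biotite remain.
Pearly luster excludes Biotite.
The only mineral consistent with every observation is Chlorite.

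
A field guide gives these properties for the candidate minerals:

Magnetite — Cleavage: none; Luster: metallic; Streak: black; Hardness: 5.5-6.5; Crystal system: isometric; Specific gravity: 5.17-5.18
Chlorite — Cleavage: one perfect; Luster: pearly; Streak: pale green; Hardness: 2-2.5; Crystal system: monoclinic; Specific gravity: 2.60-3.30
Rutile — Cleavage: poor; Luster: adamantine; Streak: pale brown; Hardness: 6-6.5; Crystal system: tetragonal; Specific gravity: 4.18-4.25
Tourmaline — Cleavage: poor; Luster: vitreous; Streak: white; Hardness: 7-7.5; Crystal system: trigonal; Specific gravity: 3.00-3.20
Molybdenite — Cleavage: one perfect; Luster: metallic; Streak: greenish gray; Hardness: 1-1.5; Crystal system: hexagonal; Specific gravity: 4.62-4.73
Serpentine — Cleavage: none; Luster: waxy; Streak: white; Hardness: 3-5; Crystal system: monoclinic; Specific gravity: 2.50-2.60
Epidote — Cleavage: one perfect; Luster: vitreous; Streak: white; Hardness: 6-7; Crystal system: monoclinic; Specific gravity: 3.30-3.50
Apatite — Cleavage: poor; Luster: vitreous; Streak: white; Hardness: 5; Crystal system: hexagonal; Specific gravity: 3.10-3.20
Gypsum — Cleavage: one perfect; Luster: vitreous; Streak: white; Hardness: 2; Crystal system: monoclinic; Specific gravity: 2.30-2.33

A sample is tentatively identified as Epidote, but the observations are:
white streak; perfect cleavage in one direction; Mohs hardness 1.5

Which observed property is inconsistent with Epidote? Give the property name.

White streak: Epidote has white streak — agrees.
Perfect cleavage in one direction: Epidote has cleavage one perfect — agrees.
Mohs hardness 1.5: Epidote has hardness 6-7 — outside the reference range.
The hardness is the one property that does not fit.

hardness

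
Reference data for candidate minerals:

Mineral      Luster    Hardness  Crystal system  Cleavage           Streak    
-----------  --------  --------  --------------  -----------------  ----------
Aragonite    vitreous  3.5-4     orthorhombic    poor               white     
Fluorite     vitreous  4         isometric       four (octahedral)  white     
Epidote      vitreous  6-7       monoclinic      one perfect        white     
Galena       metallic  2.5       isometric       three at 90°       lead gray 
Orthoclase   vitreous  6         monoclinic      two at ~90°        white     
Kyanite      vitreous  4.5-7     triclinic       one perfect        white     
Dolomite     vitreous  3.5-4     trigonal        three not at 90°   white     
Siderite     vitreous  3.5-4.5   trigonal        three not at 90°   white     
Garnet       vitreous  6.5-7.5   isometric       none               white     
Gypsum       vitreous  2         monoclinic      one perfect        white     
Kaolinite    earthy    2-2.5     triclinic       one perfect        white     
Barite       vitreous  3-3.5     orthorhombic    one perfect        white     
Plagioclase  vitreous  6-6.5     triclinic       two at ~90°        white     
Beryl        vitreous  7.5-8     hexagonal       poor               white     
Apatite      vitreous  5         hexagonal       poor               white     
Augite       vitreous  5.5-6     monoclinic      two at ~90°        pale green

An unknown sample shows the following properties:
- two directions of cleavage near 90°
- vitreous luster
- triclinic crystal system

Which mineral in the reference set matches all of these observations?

Plagioclase

Two directions of cleavage near 90° — only Orthoclase, Plagioclase, Augite remain.
Vitreous luster — no further eliminations.
Triclinic crystal system — narrows the field to Plagioclase.
Plagioclase is the sole remaining match.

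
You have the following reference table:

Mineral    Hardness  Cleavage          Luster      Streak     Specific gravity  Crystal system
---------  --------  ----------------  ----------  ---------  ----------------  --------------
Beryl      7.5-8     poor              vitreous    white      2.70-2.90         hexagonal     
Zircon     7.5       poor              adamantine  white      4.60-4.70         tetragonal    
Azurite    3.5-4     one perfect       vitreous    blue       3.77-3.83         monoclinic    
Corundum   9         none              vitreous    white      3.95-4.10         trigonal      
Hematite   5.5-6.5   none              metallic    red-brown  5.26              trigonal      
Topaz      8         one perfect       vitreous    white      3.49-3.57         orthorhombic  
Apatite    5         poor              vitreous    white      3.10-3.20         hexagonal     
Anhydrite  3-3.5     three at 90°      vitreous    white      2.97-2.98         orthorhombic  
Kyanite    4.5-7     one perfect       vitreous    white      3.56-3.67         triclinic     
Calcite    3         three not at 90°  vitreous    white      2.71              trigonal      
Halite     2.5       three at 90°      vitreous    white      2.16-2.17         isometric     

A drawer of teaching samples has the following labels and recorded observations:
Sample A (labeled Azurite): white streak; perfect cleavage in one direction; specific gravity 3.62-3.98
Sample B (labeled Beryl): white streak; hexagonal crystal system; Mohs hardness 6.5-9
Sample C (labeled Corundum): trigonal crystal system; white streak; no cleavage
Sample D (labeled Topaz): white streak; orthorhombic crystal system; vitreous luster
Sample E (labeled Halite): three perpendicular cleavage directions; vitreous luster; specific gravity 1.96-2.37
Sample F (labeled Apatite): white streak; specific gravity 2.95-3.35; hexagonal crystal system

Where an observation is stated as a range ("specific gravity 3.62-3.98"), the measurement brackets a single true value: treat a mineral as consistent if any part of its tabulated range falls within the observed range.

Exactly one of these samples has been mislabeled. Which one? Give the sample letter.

A

Sample A: white streak is outside the reference for Azurite (blue streak) — mislabeled.
Sample B: observations are consistent with Beryl.
Sample C: observations are consistent with Corundum.
Sample D: observations are consistent with Topaz.
Sample E: observations are consistent with Halite.
Sample F: observations are consistent with Apatite.
Sample A is the mislabeled one.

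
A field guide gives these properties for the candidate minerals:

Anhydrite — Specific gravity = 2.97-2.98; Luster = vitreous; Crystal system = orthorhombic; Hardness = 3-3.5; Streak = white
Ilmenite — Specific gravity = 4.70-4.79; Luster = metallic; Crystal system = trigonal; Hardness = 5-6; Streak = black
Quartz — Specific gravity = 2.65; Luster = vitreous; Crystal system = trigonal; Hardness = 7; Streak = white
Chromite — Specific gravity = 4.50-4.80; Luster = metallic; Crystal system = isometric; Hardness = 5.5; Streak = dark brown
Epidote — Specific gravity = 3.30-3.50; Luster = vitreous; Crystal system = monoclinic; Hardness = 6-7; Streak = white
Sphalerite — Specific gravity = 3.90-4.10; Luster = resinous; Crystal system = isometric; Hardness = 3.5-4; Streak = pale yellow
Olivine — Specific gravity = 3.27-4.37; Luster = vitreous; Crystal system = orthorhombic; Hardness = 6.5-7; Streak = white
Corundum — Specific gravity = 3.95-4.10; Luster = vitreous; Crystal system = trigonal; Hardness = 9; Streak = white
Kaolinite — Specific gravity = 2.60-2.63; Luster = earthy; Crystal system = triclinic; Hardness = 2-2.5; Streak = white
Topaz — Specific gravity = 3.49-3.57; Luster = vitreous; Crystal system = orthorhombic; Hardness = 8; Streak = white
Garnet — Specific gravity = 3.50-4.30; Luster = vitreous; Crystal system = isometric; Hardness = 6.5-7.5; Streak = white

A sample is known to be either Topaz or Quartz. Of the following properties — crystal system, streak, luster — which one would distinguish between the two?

crystal system

Crystal system: Topaz orthorhombic, Quartz trigonal — distinct.
Streak: both white — shared.
Luster: both vitreous — shared.
Of the listed properties, crystal system is the one that separates them.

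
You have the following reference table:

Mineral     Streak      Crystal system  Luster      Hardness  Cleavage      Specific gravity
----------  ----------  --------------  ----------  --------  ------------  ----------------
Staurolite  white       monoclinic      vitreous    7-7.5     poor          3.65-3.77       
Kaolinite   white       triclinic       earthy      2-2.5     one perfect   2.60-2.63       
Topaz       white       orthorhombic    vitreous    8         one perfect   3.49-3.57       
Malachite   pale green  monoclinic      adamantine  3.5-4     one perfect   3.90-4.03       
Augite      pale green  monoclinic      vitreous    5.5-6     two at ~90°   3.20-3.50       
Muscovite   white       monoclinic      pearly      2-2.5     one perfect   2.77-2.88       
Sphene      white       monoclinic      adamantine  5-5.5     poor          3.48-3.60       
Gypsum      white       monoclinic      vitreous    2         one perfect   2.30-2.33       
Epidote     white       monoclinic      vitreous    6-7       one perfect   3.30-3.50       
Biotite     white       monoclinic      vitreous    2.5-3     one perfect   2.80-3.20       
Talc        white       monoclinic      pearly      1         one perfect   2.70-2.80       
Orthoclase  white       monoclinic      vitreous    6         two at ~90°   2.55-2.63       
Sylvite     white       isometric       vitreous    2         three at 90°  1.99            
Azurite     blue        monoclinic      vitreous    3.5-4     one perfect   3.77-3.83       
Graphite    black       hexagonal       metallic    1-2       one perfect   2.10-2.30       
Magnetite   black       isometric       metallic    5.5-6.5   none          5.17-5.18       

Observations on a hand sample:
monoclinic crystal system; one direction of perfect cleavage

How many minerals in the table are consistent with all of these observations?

7

Monoclinic crystal system eliminates Kaolinite, Topaz, Sylvite, Graphite, Magnetite.
One direction of perfect cleavage rules out Staurolite, Augite, Sphene, Orthoclase.
Consistent with every observation: Azurite, Biotite, Epidote, Gypsum, Malachite, Muscovite, Talc.
That is 7 minerals.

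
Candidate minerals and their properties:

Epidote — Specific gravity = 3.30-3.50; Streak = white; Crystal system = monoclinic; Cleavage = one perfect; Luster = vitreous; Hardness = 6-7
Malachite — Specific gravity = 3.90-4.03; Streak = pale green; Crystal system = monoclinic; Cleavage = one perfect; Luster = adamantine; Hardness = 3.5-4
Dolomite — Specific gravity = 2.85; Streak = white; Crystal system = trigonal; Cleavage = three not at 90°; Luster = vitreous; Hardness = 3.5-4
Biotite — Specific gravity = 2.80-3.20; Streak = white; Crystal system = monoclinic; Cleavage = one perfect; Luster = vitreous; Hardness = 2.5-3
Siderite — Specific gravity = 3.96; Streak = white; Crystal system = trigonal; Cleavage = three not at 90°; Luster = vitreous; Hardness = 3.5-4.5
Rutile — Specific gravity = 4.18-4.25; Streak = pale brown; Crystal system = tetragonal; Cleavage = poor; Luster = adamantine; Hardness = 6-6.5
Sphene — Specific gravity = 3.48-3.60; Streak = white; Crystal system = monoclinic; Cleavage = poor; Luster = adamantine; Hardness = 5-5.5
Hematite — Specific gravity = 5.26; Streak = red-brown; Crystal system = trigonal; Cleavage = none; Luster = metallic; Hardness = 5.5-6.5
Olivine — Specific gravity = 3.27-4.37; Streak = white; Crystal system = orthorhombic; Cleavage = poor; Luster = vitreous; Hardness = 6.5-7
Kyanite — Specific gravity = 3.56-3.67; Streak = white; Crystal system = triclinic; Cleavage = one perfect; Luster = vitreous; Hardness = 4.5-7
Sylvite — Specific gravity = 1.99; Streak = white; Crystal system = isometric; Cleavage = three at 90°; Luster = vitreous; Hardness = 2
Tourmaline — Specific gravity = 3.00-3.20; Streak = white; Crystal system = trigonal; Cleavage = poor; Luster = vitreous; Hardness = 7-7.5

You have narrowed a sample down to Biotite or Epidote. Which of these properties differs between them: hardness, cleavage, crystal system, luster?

hardness

Hardness: Biotite 2.5-3, Epidote 6-7 — these differ.
Cleavage: both one perfect — same for both.
Crystal system: both monoclinic — same for both.
Luster: both vitreous — same for both.
Only hardness differs between Biotite and Epidote among the listed tests.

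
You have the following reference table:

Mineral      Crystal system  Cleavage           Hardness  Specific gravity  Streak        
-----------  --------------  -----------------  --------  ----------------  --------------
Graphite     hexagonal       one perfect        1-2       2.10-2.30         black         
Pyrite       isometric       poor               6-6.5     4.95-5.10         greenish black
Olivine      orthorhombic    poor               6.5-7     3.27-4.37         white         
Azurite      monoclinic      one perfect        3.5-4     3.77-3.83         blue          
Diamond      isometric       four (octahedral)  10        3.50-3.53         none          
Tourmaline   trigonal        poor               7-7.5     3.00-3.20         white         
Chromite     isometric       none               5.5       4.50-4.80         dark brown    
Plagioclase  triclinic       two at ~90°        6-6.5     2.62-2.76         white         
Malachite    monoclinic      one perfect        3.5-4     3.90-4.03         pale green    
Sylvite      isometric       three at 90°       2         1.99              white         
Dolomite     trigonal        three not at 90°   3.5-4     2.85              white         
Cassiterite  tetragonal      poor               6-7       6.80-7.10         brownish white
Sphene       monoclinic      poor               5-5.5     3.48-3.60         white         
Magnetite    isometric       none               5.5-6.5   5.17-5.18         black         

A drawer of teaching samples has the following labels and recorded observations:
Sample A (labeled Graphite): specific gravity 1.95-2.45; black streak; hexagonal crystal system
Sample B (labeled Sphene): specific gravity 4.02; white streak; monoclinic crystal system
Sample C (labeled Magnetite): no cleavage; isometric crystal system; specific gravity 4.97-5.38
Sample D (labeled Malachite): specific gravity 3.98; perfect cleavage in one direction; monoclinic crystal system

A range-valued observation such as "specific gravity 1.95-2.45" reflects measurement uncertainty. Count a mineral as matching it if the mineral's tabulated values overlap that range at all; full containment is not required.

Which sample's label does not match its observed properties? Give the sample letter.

Sample A: all recorded properties match Graphite.
Sample B: Sphene has SG 3.48-3.60, but the record shows specific gravity 4.02 — this label is wrong.
Sample C: all recorded properties match Magnetite.
Sample D: all recorded properties match Malachite.
Only sample B is inconsistent with its label.

B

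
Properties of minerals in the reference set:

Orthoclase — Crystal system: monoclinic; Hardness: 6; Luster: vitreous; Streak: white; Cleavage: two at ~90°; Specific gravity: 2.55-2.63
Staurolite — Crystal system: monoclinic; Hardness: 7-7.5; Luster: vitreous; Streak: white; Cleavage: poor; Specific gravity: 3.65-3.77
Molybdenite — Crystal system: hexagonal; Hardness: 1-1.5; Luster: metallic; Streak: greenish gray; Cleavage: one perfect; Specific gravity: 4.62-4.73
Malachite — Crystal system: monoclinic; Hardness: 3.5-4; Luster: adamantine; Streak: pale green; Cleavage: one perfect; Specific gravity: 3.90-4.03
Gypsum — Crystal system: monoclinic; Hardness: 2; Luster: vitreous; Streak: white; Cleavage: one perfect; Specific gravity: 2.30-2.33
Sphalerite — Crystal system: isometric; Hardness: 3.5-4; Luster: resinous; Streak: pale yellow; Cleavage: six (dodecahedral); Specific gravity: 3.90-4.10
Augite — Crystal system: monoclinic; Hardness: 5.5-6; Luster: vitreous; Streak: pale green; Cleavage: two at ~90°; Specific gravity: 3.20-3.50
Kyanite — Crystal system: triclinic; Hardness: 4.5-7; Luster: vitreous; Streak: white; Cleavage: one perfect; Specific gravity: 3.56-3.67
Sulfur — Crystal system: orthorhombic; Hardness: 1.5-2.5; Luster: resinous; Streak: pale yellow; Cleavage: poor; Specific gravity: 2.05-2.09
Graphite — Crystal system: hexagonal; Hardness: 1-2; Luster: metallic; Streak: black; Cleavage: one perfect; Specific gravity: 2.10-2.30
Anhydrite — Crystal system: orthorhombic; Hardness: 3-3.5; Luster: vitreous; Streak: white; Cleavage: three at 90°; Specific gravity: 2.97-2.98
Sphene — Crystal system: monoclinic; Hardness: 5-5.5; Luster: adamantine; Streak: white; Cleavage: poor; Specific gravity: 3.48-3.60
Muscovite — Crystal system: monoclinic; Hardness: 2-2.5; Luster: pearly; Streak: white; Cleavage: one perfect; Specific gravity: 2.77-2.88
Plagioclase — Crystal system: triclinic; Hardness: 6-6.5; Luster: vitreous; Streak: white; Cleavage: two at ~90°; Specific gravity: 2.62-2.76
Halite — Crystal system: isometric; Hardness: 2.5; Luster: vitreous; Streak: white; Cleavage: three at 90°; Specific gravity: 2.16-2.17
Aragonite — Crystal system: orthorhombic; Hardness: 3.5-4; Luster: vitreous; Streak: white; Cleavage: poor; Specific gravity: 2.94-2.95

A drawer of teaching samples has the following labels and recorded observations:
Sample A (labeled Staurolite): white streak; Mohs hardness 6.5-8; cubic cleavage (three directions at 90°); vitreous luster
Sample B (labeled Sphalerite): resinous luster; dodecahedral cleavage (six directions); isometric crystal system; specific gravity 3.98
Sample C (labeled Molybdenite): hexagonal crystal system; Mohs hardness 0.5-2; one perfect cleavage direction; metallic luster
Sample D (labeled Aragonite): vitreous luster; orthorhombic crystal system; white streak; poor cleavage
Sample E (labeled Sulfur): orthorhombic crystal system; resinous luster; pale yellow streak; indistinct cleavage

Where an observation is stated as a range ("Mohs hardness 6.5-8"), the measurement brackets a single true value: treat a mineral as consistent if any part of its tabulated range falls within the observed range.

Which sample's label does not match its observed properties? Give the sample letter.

A

Sample A: Staurolite has cleavage poor, but the record shows cubic cleavage (three directions at 90°) — this label is wrong.
Sample B: observations are consistent with Sphalerite.
Sample C: observations are consistent with Molybdenite.
Sample D: observations are consistent with Aragonite.
Sample E: observations are consistent with Sulfur.
Sample A is the mislabeled one.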